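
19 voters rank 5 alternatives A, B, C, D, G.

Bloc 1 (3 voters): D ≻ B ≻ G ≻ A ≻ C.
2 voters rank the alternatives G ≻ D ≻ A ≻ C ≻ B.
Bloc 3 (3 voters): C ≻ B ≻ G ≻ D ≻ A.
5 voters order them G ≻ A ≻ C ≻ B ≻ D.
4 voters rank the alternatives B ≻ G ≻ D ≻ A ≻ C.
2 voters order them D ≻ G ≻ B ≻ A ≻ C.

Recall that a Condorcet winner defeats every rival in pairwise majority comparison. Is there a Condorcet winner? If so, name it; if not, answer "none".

none

Pairwise majorities:
A vs B: B wins 12–7.
A–C: A 16–3.
A vs D: D wins 14–5.
A vs G: G, 19–0.
B vs C: C wins 10–9.
B vs D: B, 12–7.
B–G: B 10–9.
C–D: D 11–8.
C–G: G 16–3.
D vs G: G wins 14–5.
No alternative is unbeaten: A loses to B; B loses to C; C loses to A; D loses to B; G loses to B. In particular A > C > B > A is a majority cycle — no Condorcet winner exists.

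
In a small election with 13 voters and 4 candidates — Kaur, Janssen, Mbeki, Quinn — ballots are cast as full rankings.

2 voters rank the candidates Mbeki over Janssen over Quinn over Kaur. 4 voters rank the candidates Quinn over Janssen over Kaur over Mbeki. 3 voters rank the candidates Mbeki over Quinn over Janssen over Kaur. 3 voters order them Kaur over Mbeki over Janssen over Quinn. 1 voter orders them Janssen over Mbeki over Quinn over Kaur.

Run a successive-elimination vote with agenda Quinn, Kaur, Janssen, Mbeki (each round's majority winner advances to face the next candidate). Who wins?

Mbeki

Round 1: Quinn vs Kaur — 10–3, Quinn advances.
Round 2: Quinn vs Janssen — 7–6, Quinn advances.
Round 3: Quinn vs Mbeki — 4–9, Mbeki advances.
Mbeki survives the agenda.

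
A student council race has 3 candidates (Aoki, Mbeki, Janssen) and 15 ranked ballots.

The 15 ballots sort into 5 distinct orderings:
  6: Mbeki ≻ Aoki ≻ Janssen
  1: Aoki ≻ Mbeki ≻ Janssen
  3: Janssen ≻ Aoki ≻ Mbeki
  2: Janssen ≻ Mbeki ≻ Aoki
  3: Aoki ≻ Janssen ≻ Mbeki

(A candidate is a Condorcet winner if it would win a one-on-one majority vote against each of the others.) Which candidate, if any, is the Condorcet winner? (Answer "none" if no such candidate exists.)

Head-to-head results (15 voters):
Aoki–Mbeki: Mbeki 8–7.
Aoki vs Janssen: Aoki, 10–5.
Mbeki vs Janssen: Janssen, 8–7.
Every candidate loses at least once (Aoki loses to Mbeki; Mbeki loses to Janssen; Janssen loses to Aoki). The majority relation contains the cycle Aoki beats Janssen beats Mbeki beats Aoki, so there is no Condorcet winner.

none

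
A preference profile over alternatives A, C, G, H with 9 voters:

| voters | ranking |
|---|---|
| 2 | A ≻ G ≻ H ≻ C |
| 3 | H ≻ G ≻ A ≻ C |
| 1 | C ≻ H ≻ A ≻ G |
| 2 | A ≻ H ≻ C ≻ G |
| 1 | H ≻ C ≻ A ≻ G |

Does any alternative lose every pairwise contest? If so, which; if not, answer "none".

C

Pairwise majorities:
A vs C: A wins 7–2.
A vs G: A preferred on 2+1+2+1 = 6 ballots; A wins 6–3.
A–H: H 5–4.
C vs G: C preferred on 1+2+1 = 4 ballots; G wins 5–4.
C vs H: C is ranked higher on 1 ballot, H on 8. H wins 8–1.
G vs H: 2 for G, 7 for H — H by 7–2.
Only C has no wins; C is the Condorcet loser.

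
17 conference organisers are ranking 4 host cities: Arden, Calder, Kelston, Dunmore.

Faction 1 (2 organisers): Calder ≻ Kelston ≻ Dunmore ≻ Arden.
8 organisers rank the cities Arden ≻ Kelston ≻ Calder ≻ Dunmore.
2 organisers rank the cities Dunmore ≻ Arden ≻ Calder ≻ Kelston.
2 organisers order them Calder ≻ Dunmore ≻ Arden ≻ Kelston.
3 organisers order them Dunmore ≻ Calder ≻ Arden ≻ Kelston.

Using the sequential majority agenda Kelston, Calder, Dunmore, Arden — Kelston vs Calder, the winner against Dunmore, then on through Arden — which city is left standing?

Arden

Round 1: Kelston vs Calder — 8–9, Calder advances.
Round 2: Calder vs Dunmore — 12–5, Calder advances.
Round 3: Calder vs Arden — 7–10, Arden advances.
The agenda winner is Arden.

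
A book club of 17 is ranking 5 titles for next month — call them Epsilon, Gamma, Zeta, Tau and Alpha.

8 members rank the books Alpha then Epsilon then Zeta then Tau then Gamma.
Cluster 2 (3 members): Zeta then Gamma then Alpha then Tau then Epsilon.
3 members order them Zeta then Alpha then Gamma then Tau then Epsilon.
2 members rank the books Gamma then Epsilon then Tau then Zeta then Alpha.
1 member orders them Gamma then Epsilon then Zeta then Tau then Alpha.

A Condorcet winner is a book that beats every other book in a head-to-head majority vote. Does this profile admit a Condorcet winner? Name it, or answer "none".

none

Head-to-head results (17 members):
Epsilon vs Gamma: 8 to 9, Gamma.
Epsilon vs Zeta: 11 to 6, Epsilon.
Epsilon vs Tau: Epsilon preferred on 8+2+1 = 11 ballots; Epsilon wins 11–6.
Epsilon vs Alpha: 3 to 14, Alpha.
Gamma vs Zeta: 3 to 14, Zeta.
Gamma vs Tau: 3+3+2+1 = 9 for Gamma, 8 for Tau — Gamma by 9–8.
Gamma vs Alpha: Gamma is ranked higher on 3+2+1 = 6 ballots, Alpha on 11. Alpha wins 11–6.
Zeta vs Tau: Zeta preferred on 8+3+3+1 = 15 ballots; Zeta wins 15–2.
Zeta vs Alpha: Zeta is ranked higher on 3+3+2+1 = 9 ballots, Alpha on 8. Zeta wins 9–8.
Tau vs Alpha: 2+1 = 3 for Tau, 14 for Alpha — Alpha by 14–3.
Each book drops at least one matchup (Epsilon loses to Gamma; Gamma loses to Zeta; Zeta loses to Epsilon; Tau loses to Epsilon; Alpha loses to Zeta); the cycle Epsilon beats Zeta beats Gamma beats Epsilon rules out a Condorcet winner.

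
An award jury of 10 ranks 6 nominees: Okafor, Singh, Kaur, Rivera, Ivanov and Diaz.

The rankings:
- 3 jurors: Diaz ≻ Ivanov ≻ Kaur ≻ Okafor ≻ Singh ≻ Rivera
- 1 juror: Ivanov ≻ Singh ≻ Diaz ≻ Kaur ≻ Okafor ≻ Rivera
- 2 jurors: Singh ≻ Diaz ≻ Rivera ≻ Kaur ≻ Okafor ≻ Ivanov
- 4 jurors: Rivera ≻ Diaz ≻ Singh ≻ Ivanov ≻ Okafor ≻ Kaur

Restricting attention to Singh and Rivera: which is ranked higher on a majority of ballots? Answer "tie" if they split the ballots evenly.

Ballots ranking Singh above Rivera: 3 + 1 + 2 = 6.
Ballots ranking Rivera above Singh: 10 − 6 = 4.
Singh wins the head-to-head 6–4.

Singh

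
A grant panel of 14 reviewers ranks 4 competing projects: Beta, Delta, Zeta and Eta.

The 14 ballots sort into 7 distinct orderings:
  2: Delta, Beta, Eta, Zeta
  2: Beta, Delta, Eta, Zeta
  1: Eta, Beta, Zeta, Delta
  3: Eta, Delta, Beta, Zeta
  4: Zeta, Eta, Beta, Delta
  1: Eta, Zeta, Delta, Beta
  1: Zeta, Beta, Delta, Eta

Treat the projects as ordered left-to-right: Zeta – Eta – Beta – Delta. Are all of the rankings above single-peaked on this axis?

Axis positions: Zeta=1, Eta=2, Beta=3, Delta=4.
Ballot type 1 (peak Delta at position 4): ranking walks positions 4-3-2-1, expanding outward from the peak — single-peaked.
Ballot type 2 (peak Beta at position 3): ranking walks positions 3-4-2-1, expanding outward from the peak — single-peaked.
Ballot type 3 (peak Eta at position 2): ranking walks positions 2-3-1-4, expanding outward from the peak — single-peaked.
Ballot type 4: ranking walks positions 2-4-3-1; Delta is ranked above Beta even though Beta lies between Delta and the peak Eta on the axis — preferences dip and rise again. Not single-peaked.
Ballot type 5 (peak Zeta at position 1): ranking walks positions 1-2-3-4, expanding outward from the peak — single-peaked.
Ballot type 6: ranking walks positions 2-1-4-3; Delta is ranked above Beta even though Beta lies between Delta and the peak Eta on the axis — preferences dip and rise again. Not single-peaked.
Ballot type 7: ranking walks positions 1-3-4-2; Beta is ranked above Eta even though Eta lies between Beta and the peak Zeta on the axis — preferences dip and rise again. Not single-peaked.
Ballot type 4 violates single-peakedness, so the profile is not single-peaked on this axis.

no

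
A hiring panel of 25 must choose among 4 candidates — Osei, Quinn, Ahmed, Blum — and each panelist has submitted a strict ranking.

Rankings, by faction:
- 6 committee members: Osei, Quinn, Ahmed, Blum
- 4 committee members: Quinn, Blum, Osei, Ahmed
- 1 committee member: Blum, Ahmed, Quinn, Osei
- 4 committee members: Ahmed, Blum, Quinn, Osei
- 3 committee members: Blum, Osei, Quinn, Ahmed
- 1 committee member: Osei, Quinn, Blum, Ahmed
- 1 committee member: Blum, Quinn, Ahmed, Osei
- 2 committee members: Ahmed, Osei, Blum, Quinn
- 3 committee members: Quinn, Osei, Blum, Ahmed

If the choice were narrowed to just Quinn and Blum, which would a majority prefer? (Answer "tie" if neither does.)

Ballots ranking Quinn above Blum: 6 + 4 + 1 + 3 = 14.
Ballots ranking Blum above Quinn: 25 − 14 = 11.
Quinn wins the head-to-head 14–11.

Quinn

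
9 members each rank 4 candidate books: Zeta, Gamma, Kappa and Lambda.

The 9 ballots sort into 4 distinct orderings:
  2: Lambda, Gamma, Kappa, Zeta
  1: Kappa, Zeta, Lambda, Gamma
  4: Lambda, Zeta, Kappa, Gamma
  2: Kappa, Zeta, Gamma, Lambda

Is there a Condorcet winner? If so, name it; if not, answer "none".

Check each pair by majority over 9 ballots:
Zeta vs Gamma: Zeta wins 7–2.
Zeta vs Kappa: Kappa, 5–4.
Zeta vs Lambda: Lambda, 6–3.
Gamma vs Kappa: Kappa, 7–2.
Gamma vs Lambda: Lambda, 7–2.
Kappa vs Lambda: Lambda, 6–3.
Lambda beats each of Zeta, Gamma, Kappa — Lambda is the Condorcet winner.

Lambda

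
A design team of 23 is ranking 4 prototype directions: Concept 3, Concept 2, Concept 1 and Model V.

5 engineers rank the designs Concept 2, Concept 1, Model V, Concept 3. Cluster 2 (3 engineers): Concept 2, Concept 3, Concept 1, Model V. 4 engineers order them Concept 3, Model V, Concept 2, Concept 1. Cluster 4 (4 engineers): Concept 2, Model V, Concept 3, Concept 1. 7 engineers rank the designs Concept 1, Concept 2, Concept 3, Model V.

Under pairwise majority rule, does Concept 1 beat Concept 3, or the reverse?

Concept 1

Ballots ranking Concept 1 above Concept 3: 5 + 7 = 12.
Ballots ranking Concept 3 above Concept 1: 23 − 12 = 11.
Concept 1 wins the head-to-head 12–11.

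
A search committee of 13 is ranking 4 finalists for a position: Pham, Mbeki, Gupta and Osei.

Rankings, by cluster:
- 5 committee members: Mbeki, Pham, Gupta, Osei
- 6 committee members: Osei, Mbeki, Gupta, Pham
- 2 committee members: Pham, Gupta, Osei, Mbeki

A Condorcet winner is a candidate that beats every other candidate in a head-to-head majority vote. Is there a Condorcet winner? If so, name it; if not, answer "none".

Pairwise majorities:
Pham vs Mbeki: 2 for Pham, 11 for Mbeki — Mbeki by 11–2.
Pham vs Gupta: Pham preferred on 5+2 = 7 ballots; Pham wins 7–6.
Pham vs Osei: 7 to 6, Pham.
Mbeki vs Gupta: Mbeki is ranked higher on 5+6 = 11 ballots, Gupta on 2. Mbeki wins 11–2.
Mbeki vs Osei: 5 for Mbeki, 8 for Osei — Osei by 8–5.
Gupta vs Osei: Gupta preferred on 5+2 = 7 ballots; Gupta wins 7–6.
Each candidate drops at least one matchup (Pham loses to Mbeki; Mbeki loses to Osei; Gupta loses to Pham; Osei loses to Pham); the cycle Pham → Osei → Mbeki → Pham rules out a Condorcet winner.

none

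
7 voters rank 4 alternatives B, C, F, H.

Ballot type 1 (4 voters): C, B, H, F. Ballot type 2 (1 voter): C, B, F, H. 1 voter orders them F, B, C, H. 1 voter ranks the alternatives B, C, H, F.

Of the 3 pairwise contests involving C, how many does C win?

C against each rival (7 voters):
C vs B: C preferred on 4+1 = 5 ballots; C wins 5–2.
C vs F: C preferred on 4+1+1 = 6 ballots; C wins 6–1.
C vs H: 4+1+1+1 = 7 for C, 0 for H — C by 7–0.
C beats B, F, H — 3 pairwise wins.

3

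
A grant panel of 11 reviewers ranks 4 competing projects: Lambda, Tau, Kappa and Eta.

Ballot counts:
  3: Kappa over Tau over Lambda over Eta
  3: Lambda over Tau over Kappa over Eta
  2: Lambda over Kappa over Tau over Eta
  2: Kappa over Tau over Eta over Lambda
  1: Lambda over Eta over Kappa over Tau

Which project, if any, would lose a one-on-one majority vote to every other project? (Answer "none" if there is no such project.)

Eta

Head-to-head results (11 reviewers):
Lambda–Tau: Lambda 6–5.
Lambda vs Kappa: 3+2+1 = 6 for Lambda, 5 for Kappa — Lambda by 6–5.
Lambda vs Eta: Lambda, 9–2.
Tau vs Kappa: Kappa, 8–3.
Tau–Eta: Tau 10–1.
Kappa vs Eta: Kappa is ranked higher on 3+3+2+2 = 10 ballots, Eta on 1. Kappa wins 10–1.
Eta loses to every other project — it is the Condorcet loser.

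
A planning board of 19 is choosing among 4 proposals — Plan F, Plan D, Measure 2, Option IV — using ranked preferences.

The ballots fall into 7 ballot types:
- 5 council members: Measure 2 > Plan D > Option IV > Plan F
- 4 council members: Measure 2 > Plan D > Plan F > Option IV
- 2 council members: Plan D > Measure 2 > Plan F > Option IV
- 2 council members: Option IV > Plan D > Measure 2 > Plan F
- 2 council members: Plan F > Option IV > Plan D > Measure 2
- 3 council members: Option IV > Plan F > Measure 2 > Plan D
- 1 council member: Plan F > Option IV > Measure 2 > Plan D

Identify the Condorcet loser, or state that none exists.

Pairwise majorities:
Plan F vs Plan D: 6 to 13, Plan D.
Plan F vs Measure 2: Plan F preferred on 2+3+1 = 6 ballots; Measure 2 wins 13–6.
Plan F vs Option IV: Option IV wins 10–9.
Plan D vs Measure 2: Plan D preferred on 2+2+2 = 6 ballots; Measure 2 wins 13–6.
Plan D–Option IV: Plan D 11–8.
Measure 2 vs Option IV: Measure 2 is ranked higher on 5+4+2 = 11 ballots, Option IV on 8. Measure 2 wins 11–8.
Only Plan F has no wins; Plan F is the Condorcet loser.

Plan F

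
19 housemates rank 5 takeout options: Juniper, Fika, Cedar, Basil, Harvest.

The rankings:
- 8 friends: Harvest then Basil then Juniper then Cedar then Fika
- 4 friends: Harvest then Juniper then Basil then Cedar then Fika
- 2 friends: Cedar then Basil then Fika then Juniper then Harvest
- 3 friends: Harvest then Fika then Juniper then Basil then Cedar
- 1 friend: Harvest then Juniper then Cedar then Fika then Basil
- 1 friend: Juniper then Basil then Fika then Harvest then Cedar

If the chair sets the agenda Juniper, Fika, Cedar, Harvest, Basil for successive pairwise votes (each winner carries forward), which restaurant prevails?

Harvest

Round 1: Juniper vs Fika — 14–5, Juniper advances.
Round 2: Juniper vs Cedar — 17–2, Juniper advances.
Round 3: Juniper vs Harvest — 3–16, Harvest advances.
Round 4: Harvest vs Basil — 16–3, Harvest advances.
Harvest survives the agenda.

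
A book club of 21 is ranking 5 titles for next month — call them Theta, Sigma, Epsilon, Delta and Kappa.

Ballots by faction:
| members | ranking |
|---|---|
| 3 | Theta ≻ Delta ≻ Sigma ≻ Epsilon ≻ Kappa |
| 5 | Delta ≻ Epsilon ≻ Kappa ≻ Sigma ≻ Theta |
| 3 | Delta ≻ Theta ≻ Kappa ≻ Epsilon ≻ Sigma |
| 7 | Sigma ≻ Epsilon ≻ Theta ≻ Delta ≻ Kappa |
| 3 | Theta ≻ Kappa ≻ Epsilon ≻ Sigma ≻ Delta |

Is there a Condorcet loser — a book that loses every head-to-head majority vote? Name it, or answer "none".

Pairwise majorities:
Theta vs Sigma: Sigma, 12–9.
Theta vs Epsilon: Epsilon, 12–9.
Theta–Delta: Theta 13–8.
Theta vs Kappa: Theta, 16–5.
Sigma vs Epsilon: 10 to 11, Epsilon.
Sigma–Delta: Delta 11–10.
Sigma vs Kappa: 10 to 11, Kappa.
Epsilon vs Delta: Epsilon preferred on 7+3 = 10 ballots; Delta wins 11–10.
Epsilon vs Kappa: Epsilon is ranked higher on 3+5+7 = 15 ballots, Kappa on 6. Epsilon wins 15–6.
Delta vs Kappa: 3+5+3+7 = 18 for Delta, 3 for Kappa — Delta by 18–3.
Every book wins at least one matchup (Theta beats Delta; Sigma beats Theta; Epsilon beats Theta; Delta beats Sigma; Kappa beats Sigma), so there is no Condorcet loser.

none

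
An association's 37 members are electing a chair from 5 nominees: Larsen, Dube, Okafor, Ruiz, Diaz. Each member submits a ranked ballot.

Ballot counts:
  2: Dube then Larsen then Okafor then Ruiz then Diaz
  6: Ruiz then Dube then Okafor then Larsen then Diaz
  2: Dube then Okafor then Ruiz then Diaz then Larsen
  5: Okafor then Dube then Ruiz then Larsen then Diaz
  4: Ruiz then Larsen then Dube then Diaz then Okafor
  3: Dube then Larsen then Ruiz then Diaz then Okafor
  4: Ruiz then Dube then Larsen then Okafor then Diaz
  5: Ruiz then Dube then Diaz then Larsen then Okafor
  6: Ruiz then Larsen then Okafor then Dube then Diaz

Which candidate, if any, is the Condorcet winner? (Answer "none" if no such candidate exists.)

Ruiz

Pairwise majorities:
Larsen vs Dube: Larsen is ranked higher on 4+6 = 10 ballots, Dube on 27. Dube wins 27–10.
Larsen vs Okafor: Larsen is ranked higher on 2+4+3+4+5+6 = 24 ballots, Okafor on 13. Larsen wins 24–13.
Larsen vs Ruiz: 2+3 = 5 for Larsen, 32 for Ruiz — Ruiz by 32–5.
Larsen vs Diaz: Larsen is ranked higher on 30 ballots, Diaz on 7. Larsen wins 30–7.
Dube vs Okafor: 26 for Dube, 11 for Okafor — Dube by 26–11.
Dube vs Ruiz: 12 to 25, Ruiz.
Dube vs Diaz: Dube preferred on 37 ballots; Dube wins 37–0.
Okafor vs Ruiz: Okafor preferred on 2+2+5 = 9 ballots; Ruiz wins 28–9.
Okafor vs Diaz: 25 to 12, Okafor.
Ruiz vs Diaz: 37 for Ruiz, 0 for Diaz — Ruiz by 37–0.
Only Ruiz has no losses; Ruiz is the Condorcet winner.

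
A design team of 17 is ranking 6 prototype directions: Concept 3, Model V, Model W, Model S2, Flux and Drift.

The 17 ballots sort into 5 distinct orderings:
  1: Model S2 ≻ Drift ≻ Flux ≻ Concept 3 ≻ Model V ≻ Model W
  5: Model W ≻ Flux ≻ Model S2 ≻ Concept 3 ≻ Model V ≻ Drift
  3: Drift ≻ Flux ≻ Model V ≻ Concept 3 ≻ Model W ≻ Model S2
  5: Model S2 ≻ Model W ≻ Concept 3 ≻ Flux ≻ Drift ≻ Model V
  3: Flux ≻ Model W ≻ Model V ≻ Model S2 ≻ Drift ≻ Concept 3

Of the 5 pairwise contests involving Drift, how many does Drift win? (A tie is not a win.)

Drift against each rival (17 engineers):
Drift vs Concept 3: Concept 3, 10–7.
Drift vs Model V: Drift wins 9–8.
Drift vs Model W: Model W, 13–4.
Drift vs Model S2: Drift preferred on 3 ballots; Model S2 wins 14–3.
Drift vs Flux: Drift preferred on 1+3 = 4 ballots; Flux wins 13–4.
Drift beats Model V; loses to Concept 3, Model W, Model S2, Flux — 1 pairwise win.

1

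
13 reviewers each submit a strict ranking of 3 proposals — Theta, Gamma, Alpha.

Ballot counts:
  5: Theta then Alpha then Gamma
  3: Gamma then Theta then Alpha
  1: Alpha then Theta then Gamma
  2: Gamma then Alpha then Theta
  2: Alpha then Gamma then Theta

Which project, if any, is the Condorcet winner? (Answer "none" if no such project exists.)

none

Pairwise majorities:
Theta–Gamma: Gamma 7–6.
Theta–Alpha: Theta 8–5.
Gamma vs Alpha: Alpha, 8–5.
No project is unbeaten: Theta loses to Gamma; Gamma loses to Alpha; Alpha loses to Theta. In particular Theta beats Alpha beats Gamma beats Theta is a majority cycle — no Condorcet winner exists.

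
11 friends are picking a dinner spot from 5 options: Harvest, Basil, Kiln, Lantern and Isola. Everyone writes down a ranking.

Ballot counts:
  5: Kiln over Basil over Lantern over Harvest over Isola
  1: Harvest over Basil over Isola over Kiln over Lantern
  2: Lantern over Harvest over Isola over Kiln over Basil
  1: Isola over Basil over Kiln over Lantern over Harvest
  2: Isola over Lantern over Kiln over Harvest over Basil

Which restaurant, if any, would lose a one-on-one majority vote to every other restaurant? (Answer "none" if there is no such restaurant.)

Pairwise majorities:
Harvest–Basil: Basil 6–5.
Harvest vs Kiln: 3 to 8, Kiln.
Harvest vs Lantern: Lantern, 10–1.
Harvest vs Isola: 5+1+2 = 8 for Harvest, 3 for Isola — Harvest by 8–3.
Basil vs Kiln: 1+1 = 2 for Basil, 9 for Kiln — Kiln by 9–2.
Basil–Lantern: Basil 7–4.
Basil vs Isola: Basil preferred on 5+1 = 6 ballots; Basil wins 6–5.
Kiln–Lantern: Kiln 7–4.
Kiln vs Isola: Kiln is ranked higher on 5 ballots, Isola on 6. Isola wins 6–5.
Lantern vs Isola: 7 to 4, Lantern.
No restaurant is winless: Harvest beats Isola; Basil beats Harvest; Kiln beats Harvest; Lantern beats Harvest; Isola beats Kiln. There is no Condorcet loser.

none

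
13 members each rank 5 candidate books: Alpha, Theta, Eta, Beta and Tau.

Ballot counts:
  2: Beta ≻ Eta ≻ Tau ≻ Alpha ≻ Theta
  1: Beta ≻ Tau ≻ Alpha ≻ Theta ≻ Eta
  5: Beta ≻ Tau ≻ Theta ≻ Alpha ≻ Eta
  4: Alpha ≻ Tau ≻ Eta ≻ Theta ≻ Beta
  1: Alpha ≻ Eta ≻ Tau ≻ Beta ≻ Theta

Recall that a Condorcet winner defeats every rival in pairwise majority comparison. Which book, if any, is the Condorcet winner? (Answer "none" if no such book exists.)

Beta

Head-to-head results (13 members):
Alpha vs Theta: Alpha wins 8–5.
Alpha–Eta: Alpha 11–2.
Alpha–Beta: Beta 8–5.
Alpha–Tau: Tau 8–5.
Theta vs Eta: Eta wins 7–6.
Theta–Beta: Beta 9–4.
Theta–Tau: Tau 13–0.
Eta vs Beta: Beta wins 8–5.
Eta–Tau: Tau 10–3.
Beta vs Tau: Beta, 8–5.
Beta wins every pairwise contest, so Beta is the Condorcet winner.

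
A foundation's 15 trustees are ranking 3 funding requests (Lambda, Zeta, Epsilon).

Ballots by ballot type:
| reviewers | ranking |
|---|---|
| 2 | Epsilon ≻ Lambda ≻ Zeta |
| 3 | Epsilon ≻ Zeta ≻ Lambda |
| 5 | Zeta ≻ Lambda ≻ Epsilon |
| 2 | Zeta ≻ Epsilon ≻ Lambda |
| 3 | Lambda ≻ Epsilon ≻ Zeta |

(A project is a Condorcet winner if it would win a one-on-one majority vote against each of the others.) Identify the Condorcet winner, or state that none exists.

Pairwise majorities:
Lambda vs Zeta: Lambda preferred on 2+3 = 5 ballots; Zeta wins 10–5.
Lambda vs Epsilon: 8 to 7, Lambda.
Zeta vs Epsilon: Epsilon wins 8–7.
Every project loses at least once (Lambda loses to Zeta; Zeta loses to Epsilon; Epsilon loses to Lambda). The majority relation contains the cycle Lambda → Epsilon → Zeta → Lambda, so there is no Condorcet winner.

none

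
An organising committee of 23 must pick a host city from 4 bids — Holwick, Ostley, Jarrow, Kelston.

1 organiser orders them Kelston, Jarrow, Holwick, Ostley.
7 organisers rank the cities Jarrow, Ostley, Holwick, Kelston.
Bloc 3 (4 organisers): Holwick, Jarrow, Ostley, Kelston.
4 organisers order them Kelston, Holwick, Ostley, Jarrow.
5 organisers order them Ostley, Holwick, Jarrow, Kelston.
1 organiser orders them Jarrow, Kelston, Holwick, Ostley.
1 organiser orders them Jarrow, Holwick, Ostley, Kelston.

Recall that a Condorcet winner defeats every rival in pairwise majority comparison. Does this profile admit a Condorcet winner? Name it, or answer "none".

Head-to-head results (23 organisers):
Holwick vs Ostley: Ostley wins 12–11.
Holwick vs Jarrow: Holwick wins 13–10.
Holwick vs Kelston: Holwick, 17–6.
Ostley vs Jarrow: Jarrow wins 14–9.
Ostley vs Kelston: Ostley is ranked higher on 7+4+5+1 = 17 ballots, Kelston on 6. Ostley wins 17–6.
Jarrow vs Kelston: 7+4+5+1+1 = 18 for Jarrow, 5 for Kelston — Jarrow by 18–5.
Every city loses at least once (Holwick loses to Ostley; Ostley loses to Jarrow; Jarrow loses to Holwick; Kelston loses to Holwick). The majority relation contains the cycle Holwick → Jarrow → Ostley → Holwick, so there is no Condorcet winner.

none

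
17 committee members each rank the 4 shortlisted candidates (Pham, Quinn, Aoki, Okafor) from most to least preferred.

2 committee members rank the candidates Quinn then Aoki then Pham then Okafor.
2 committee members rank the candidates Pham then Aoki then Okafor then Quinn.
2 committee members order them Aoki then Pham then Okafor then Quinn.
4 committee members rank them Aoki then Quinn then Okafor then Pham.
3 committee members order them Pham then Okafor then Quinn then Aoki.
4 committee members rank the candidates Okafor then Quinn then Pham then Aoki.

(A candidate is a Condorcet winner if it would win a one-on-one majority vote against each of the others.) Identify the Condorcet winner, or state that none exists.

none

Head-to-head results (17 committee members):
Pham vs Quinn: Pham is ranked higher on 2+2+3 = 7 ballots, Quinn on 10. Quinn wins 10–7.
Pham vs Aoki: Pham is ranked higher on 2+3+4 = 9 ballots, Aoki on 8. Pham wins 9–8.
Pham vs Okafor: Pham preferred on 2+2+2+3 = 9 ballots; Pham wins 9–8.
Quinn–Aoki: Quinn 9–8.
Quinn vs Okafor: Quinn preferred on 2+4 = 6 ballots; Okafor wins 11–6.
Aoki vs Okafor: 2+2+2+4 = 10 for Aoki, 7 for Okafor — Aoki by 10–7.
Each candidate drops at least one matchup (Pham loses to Quinn; Quinn loses to Okafor; Aoki loses to Pham; Okafor loses to Pham); the cycle Pham > Okafor > Quinn > Pham rules out a Condorcet winner.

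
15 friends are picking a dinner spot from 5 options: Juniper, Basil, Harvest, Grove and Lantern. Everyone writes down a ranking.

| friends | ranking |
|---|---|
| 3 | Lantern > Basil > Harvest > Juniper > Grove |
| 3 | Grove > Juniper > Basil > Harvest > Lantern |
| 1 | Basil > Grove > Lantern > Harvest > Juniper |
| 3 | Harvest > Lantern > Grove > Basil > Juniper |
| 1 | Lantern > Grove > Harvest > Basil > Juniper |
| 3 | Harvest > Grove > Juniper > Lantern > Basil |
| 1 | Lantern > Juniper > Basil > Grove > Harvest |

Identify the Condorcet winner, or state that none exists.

none

Head-to-head results (15 friends):
Juniper–Basil: Basil 8–7.
Juniper vs Harvest: Harvest wins 11–4.
Juniper vs Grove: Grove, 11–4.
Juniper–Lantern: Lantern 9–6.
Basil vs Harvest: Basil wins 8–7.
Basil vs Grove: Grove, 10–5.
Basil vs Lantern: Lantern wins 11–4.
Harvest vs Grove: Harvest wins 9–6.
Harvest vs Lantern: Harvest, 9–6.
Grove vs Lantern: Lantern, 8–7.
Each restaurant drops at least one matchup (Juniper loses to Basil; Basil loses to Grove; Harvest loses to Basil; Grove loses to Harvest; Lantern loses to Harvest); the cycle Basil → Harvest → Grove → Basil rules out a Condorcet winner.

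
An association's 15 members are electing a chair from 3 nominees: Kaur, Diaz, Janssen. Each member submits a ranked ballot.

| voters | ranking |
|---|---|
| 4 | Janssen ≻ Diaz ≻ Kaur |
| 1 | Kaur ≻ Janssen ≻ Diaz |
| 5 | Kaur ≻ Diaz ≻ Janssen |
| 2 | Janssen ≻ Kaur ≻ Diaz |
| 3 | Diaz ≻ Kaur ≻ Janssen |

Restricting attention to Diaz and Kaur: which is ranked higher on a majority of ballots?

Kaur

Ballots ranking Diaz above Kaur: 4 + 3 = 7.
Ballots ranking Kaur above Diaz: 15 − 7 = 8.
Kaur wins the head-to-head 8–7.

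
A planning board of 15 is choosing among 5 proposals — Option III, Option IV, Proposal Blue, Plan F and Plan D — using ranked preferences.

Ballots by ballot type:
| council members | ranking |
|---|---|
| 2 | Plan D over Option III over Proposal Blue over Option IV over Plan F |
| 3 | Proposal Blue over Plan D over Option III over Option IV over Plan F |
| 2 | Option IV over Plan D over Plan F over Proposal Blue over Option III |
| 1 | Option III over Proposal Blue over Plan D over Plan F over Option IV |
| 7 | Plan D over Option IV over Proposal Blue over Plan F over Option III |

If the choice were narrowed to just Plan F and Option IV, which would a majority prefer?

Option IV

Ballots ranking Plan F above Option IV: 1.
Ballots ranking Option IV above Plan F: 15 − 1 = 14.
Option IV wins the head-to-head 14–1.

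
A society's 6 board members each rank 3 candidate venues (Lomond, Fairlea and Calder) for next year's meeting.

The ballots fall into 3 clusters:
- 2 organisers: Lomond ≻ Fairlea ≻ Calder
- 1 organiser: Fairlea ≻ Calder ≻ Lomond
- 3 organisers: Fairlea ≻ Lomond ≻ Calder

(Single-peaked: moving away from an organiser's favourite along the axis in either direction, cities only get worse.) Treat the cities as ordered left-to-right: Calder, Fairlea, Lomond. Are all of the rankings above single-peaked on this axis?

yes

Axis positions: Calder=1, Fairlea=2, Lomond=3.
Cluster 1 (peak Lomond at position 3): ranking walks positions 3-2-1, expanding outward from the peak — single-peaked.
Cluster 2 (peak Fairlea at position 2): ranking walks positions 2-1-3, expanding outward from the peak — single-peaked.
Cluster 3 (peak Fairlea at position 2): ranking walks positions 2-3-1, expanding outward from the peak — single-peaked.
Every ranking is single-peaked on this axis.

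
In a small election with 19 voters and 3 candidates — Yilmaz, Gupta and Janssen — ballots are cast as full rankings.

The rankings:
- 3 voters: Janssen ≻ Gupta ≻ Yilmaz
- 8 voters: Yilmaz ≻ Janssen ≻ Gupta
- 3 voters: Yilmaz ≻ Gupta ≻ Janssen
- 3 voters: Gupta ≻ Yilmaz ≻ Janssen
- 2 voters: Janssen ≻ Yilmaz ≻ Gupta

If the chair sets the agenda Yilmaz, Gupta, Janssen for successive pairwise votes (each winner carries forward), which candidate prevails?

Round 1: Yilmaz vs Gupta — 13–6, Yilmaz advances.
Round 2: Yilmaz vs Janssen — 14–5, Yilmaz advances.
Yilmaz survives the agenda.

Yilmaz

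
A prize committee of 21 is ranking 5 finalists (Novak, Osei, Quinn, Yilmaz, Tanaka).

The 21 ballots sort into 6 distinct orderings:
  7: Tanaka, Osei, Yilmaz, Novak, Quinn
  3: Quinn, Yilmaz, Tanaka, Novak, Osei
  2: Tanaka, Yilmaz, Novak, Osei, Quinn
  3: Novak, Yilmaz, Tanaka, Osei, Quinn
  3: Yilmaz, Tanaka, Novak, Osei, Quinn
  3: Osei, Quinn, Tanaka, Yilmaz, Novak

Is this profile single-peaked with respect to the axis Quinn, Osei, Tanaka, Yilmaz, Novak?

no

Axis positions: Quinn=1, Osei=2, Tanaka=3, Yilmaz=4, Novak=5.
Faction 1 (peak Tanaka at position 3): ranking walks positions 3-2-4-5-1, expanding outward from the peak — single-peaked.
Faction 2: ranking walks positions 1-4-3-5-2; Yilmaz is ranked above Osei even though Osei lies between Yilmaz and the peak Quinn on the axis — preferences dip and rise again. Not single-peaked.
Faction 3 (peak Tanaka at position 3): ranking walks positions 3-4-5-2-1, expanding outward from the peak — single-peaked.
Faction 4 (peak Novak at position 5): ranking walks positions 5-4-3-2-1, expanding outward from the peak — single-peaked.
Faction 5 (peak Yilmaz at position 4): ranking walks positions 4-3-5-2-1, expanding outward from the peak — single-peaked.
Faction 6 (peak Osei at position 2): ranking walks positions 2-1-3-4-5, expanding outward from the peak — single-peaked.
Faction 2 violates single-peakedness, so the profile is not single-peaked on this axis.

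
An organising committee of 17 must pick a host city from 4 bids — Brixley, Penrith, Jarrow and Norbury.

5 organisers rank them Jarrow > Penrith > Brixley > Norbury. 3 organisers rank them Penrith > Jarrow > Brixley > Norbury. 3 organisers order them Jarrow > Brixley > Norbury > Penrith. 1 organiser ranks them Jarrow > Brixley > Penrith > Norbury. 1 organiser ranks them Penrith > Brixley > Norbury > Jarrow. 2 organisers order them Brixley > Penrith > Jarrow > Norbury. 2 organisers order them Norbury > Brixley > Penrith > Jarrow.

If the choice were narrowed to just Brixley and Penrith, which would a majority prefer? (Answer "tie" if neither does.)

Penrith

Ballots ranking Brixley above Penrith: 3 + 1 + 2 + 2 = 8.
Ballots ranking Penrith above Brixley: 17 − 8 = 9.
Penrith wins the head-to-head 9–8.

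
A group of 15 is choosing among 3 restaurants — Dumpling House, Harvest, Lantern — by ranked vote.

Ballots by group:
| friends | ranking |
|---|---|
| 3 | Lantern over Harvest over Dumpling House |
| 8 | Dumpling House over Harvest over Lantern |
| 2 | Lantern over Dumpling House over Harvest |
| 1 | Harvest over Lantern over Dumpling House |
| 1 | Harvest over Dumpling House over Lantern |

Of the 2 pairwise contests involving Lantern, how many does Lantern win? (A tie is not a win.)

0

Lantern against each rival (15 friends):
Lantern vs Dumpling House: Lantern is ranked higher on 3+2+1 = 6 ballots, Dumpling House on 9. Dumpling House wins 9–6.
Lantern vs Harvest: Harvest, 10–5.
Lantern beats no one; loses to Dumpling House, Harvest — 0 pairwise wins.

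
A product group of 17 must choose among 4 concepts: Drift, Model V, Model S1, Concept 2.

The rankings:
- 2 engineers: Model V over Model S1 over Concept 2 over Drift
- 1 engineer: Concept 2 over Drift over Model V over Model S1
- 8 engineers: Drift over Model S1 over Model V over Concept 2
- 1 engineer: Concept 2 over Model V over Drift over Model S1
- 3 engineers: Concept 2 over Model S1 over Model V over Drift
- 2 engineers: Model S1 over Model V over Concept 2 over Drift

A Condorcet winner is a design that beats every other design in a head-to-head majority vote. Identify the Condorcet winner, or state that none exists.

none

Pairwise majorities:
Drift vs Model V: Drift is ranked higher on 1+8 = 9 ballots, Model V on 8. Drift wins 9–8.
Drift vs Model S1: 10 to 7, Drift.
Drift vs Concept 2: 8 to 9, Concept 2.
Model V vs Model S1: Model V is ranked higher on 2+1+1 = 4 ballots, Model S1 on 13. Model S1 wins 13–4.
Model V vs Concept 2: Model V is ranked higher on 2+8+2 = 12 ballots, Concept 2 on 5. Model V wins 12–5.
Model S1 vs Concept 2: 12 to 5, Model S1.
Every design loses at least once (Drift loses to Concept 2; Model V loses to Drift; Model S1 loses to Drift; Concept 2 loses to Model V). The majority relation contains the cycle Drift beats Model V beats Concept 2 beats Drift, so there is no Condorcet winner.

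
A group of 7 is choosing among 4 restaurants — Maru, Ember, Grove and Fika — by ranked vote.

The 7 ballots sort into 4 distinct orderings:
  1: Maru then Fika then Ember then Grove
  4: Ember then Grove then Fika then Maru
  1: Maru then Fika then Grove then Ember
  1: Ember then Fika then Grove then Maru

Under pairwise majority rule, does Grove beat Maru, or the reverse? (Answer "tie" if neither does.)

Ballots ranking Grove above Maru: 4 + 1 = 5.
Ballots ranking Maru above Grove: 7 − 5 = 2.
Grove wins the head-to-head 5–2.

Grove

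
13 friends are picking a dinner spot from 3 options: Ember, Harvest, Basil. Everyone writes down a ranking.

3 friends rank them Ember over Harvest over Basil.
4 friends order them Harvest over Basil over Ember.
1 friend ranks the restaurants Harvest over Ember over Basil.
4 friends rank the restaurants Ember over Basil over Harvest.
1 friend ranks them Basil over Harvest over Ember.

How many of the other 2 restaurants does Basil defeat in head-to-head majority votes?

Basil against each rival (13 friends):
Basil vs Ember: 5 to 8, Ember.
Basil vs Harvest: Basil is ranked higher on 4+1 = 5 ballots, Harvest on 8. Harvest wins 8–5.
Basil beats no one; loses to Ember, Harvest — 0 pairwise wins.

0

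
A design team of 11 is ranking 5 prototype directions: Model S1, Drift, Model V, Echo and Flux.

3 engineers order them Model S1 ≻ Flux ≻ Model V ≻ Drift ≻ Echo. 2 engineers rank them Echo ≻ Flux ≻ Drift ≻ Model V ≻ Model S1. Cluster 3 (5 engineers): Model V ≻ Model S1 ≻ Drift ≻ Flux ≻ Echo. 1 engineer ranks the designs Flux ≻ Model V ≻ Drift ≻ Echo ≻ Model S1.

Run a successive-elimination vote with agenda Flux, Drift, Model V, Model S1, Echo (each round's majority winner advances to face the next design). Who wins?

Round 1: Flux vs Drift — 6–5, Flux advances.
Round 2: Flux vs Model V — 6–5, Flux advances.
Round 3: Flux vs Model S1 — 3–8, Model S1 advances.
Round 4: Model S1 vs Echo — 8–3, Model S1 advances.
The agenda winner is Model S1.

Model S1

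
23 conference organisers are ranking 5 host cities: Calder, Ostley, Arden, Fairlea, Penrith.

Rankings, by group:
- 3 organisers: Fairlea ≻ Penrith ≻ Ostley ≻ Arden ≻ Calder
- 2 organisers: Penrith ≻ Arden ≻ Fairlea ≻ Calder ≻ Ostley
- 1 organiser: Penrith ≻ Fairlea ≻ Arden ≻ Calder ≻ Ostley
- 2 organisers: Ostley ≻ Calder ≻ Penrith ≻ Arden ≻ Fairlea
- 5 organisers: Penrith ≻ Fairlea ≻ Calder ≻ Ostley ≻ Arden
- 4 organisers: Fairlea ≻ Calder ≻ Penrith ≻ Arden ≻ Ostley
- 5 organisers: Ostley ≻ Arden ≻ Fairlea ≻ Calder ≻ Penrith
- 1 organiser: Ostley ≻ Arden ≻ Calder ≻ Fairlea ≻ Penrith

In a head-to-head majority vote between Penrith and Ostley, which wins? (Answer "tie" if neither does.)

Ballots ranking Penrith above Ostley: 3 + 2 + 1 + 5 + 4 = 15.
Ballots ranking Ostley above Penrith: 23 − 15 = 8.
Penrith wins the head-to-head 15–8.

Penrith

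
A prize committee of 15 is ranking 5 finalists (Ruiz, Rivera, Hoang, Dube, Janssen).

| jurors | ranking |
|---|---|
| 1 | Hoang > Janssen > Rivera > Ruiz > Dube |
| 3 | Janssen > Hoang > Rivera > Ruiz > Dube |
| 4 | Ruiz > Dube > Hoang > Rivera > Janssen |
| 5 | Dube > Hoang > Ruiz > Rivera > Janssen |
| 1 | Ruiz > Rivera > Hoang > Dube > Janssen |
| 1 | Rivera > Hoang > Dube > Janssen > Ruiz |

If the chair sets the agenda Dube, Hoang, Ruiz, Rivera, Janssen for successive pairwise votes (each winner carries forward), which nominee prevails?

Ruiz

Round 1: Dube vs Hoang — 9–6, Dube advances.
Round 2: Dube vs Ruiz — 6–9, Ruiz advances.
Round 3: Ruiz vs Rivera — 10–5, Ruiz advances.
Round 4: Ruiz vs Janssen — 10–5, Ruiz advances.
Ruiz survives the agenda.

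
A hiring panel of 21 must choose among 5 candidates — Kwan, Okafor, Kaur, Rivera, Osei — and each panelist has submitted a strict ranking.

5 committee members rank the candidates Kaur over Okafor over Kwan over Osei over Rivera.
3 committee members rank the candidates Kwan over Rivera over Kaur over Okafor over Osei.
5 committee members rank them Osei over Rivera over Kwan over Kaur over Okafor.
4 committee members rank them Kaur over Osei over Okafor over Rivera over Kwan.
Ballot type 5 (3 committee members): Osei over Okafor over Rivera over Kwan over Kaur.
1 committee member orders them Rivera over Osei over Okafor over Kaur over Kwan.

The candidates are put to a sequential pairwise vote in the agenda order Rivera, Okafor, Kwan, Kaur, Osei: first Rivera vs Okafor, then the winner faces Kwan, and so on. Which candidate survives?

Round 1: Rivera vs Okafor — 9–12, Okafor advances.
Round 2: Okafor vs Kwan — 13–8, Okafor advances.
Round 3: Okafor vs Kaur — 4–17, Kaur advances.
Round 4: Kaur vs Osei — 12–9, Kaur advances.
Kaur survives the agenda.

Kaur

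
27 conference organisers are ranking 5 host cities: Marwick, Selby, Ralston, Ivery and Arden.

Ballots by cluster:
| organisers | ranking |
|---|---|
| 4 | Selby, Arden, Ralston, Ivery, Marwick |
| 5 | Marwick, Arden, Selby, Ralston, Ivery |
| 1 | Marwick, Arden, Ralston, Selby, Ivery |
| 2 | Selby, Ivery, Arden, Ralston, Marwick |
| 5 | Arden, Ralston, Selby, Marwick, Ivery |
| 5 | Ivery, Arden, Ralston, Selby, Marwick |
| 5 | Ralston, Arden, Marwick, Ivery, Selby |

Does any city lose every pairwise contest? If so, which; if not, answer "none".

Ivery

Pairwise majorities:
Marwick vs Selby: Selby, 16–11.
Marwick–Ralston: Ralston 21–6.
Marwick vs Ivery: 5+1+5+5 = 16 for Marwick, 11 for Ivery — Marwick by 16–11.
Marwick vs Arden: Marwick preferred on 5+1 = 6 ballots; Arden wins 21–6.
Selby–Ralston: Ralston 16–11.
Selby vs Ivery: Selby is ranked higher on 4+5+1+2+5 = 17 ballots, Ivery on 10. Selby wins 17–10.
Selby–Arden: Arden 21–6.
Ralston vs Ivery: Ralston wins 20–7.
Ralston vs Arden: Ralston preferred on 5 ballots; Arden wins 22–5.
Ivery vs Arden: 2+5 = 7 for Ivery, 20 for Arden — Arden by 20–7.
Ivery is beaten in every head-to-head and is the Condorcet loser.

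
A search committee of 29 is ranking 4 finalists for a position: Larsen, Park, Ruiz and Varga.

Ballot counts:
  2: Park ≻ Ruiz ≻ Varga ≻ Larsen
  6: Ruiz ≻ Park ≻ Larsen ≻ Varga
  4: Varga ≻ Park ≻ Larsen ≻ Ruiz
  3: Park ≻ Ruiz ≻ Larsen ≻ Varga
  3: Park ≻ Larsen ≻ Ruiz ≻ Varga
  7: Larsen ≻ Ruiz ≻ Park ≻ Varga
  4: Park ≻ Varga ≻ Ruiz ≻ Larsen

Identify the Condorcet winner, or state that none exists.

Check each pair by majority over 29 ballots:
Larsen vs Park: Park wins 22–7.
Larsen vs Ruiz: 14 to 15, Ruiz.
Larsen vs Varga: Larsen, 19–10.
Park vs Ruiz: Park, 16–13.
Park vs Varga: Park is ranked higher on 2+6+3+3+7+4 = 25 ballots, Varga on 4. Park wins 25–4.
Ruiz vs Varga: Ruiz, 21–8.
Park beats each of Larsen, Ruiz, Varga — Park is the Condorcet winner.

Park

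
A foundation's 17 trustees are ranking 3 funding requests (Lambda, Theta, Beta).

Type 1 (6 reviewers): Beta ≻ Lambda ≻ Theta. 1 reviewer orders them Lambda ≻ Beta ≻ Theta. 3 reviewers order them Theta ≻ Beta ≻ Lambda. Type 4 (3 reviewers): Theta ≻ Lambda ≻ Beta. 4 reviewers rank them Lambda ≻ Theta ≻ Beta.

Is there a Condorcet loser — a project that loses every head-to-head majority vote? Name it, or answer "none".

none

Pairwise majorities:
Lambda vs Theta: Lambda, 11–6.
Lambda–Beta: Beta 9–8.
Theta vs Beta: 10 to 7, Theta.
Each project has at least one pairwise win (Lambda beats Theta; Theta beats Beta; Beta beats Lambda) — no Condorcet loser.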